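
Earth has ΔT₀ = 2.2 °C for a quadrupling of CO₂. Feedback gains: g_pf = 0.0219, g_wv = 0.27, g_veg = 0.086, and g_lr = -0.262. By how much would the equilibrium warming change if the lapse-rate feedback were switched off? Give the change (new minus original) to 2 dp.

Original: g = 0.1159, ΔT = 2.2/(1−0.1159) = 2.4884 °C.
Without lapse-rate: g' = 0.3779, ΔT' = 2.2/(1−0.3779) = 3.5364 °C.
Change = 3.5364 − 2.4884 = 1.05 °C.

1.05 °C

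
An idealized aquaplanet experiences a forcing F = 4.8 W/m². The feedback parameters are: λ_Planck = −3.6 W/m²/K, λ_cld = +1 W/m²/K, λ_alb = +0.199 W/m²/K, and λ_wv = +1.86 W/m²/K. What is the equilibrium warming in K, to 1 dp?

8.9 K

Net feedback parameter λ = (−3.6) + (+1) + (+0.199) + (+1.86) = -0.541 W/m²/K.
ΔT = −F/λ = −4.8/(-0.541) = 8.9 K.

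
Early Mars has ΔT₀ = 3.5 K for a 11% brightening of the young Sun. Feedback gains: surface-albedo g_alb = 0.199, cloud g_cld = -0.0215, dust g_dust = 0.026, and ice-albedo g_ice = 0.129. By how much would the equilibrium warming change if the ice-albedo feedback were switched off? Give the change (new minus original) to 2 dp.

-0.85 K

Original: g = 0.3325, ΔT = 3.5/(1−0.3325) = 5.2434 K.
Without ice-albedo: g' = 0.2035, ΔT' = 3.5/(1−0.2035) = 4.3942 K.
Change = 4.3942 − 5.2434 = -0.85 K.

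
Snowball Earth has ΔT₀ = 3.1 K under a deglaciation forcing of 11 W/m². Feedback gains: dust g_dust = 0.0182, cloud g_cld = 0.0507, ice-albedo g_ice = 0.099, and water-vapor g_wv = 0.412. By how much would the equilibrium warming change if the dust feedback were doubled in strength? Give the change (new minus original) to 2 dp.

0.33 K

Original: g = 0.5799, ΔT = 3.1/(1−0.5799) = 7.3792 K.
With doubled dust: g' = 0.5981, ΔT' = 3.1/(1−0.5981) = 7.7134 K.
Change = 7.7134 − 7.3792 = 0.33 K.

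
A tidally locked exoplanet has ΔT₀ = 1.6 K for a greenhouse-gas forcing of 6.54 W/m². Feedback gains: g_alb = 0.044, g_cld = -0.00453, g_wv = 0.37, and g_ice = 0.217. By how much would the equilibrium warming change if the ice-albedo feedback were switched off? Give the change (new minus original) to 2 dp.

Original: g = 0.62647, ΔT = 1.6/(1−0.62647) = 4.2835 K.
Without ice-albedo: g' = 0.40947, ΔT' = 1.6/(1−0.40947) = 2.7094 K.
Change = 2.7094 − 4.2835 = -1.57 K.

-1.57 K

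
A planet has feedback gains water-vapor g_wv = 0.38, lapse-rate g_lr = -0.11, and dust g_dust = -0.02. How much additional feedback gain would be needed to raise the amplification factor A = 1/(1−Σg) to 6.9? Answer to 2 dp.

Current total gain = 0.25.
Target gain for A = 6.9: g* = 1 − 1/6.9 = 0.8551.
Additional gain needed = 0.8551 − 0.25 = 0.61.

0.61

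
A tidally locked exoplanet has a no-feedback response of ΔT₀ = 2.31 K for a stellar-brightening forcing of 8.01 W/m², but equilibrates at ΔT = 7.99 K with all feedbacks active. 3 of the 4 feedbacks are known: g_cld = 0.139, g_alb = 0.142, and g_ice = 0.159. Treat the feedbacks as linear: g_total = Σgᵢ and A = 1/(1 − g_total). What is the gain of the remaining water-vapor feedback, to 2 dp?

Amplification A = ΔT/ΔT₀ = 7.99/2.31 = 3.459.
Total gain g = 1 − 1/A = 1 − 1/3.459 = 0.7109.
Known gains sum to 0.139 + 0.142 + 0.159 = 0.44.
g_wv = 0.7109 − 0.44 = 0.27.

0.27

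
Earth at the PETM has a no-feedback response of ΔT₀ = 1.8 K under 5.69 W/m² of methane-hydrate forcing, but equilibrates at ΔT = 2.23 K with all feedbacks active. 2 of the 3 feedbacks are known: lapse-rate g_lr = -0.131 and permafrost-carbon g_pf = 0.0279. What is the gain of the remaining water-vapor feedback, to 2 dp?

0.30

Amplification A = ΔT/ΔT₀ = 2.23/1.8 = 1.239.
Total gain g = 1 − 1/A = 1 − 1/1.239 = 0.1929.
Known gains sum to -0.131 + 0.0279 = -0.1031.
g_wv = 0.1929 + 0.1031 = 0.30.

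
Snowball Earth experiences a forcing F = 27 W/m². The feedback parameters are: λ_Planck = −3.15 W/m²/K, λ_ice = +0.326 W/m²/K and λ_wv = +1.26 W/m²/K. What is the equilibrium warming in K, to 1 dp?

Net feedback parameter λ = (−3.15) + (+0.326) + (+1.26) = -1.564 W/m²/K.
ΔT = −F/λ = −27/(-1.564) = 17.3 K.

17.3 K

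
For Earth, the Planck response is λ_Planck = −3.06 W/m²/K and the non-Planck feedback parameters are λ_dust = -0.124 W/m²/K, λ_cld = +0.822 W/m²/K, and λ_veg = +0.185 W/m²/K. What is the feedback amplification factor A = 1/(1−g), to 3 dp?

1.406

Convert to gains: g_dust = -0.124/3.06 = -0.04052; g_cld = 0.822/3.06 = 0.2686; g_veg = 0.185/3.06 = 0.06046.
Total gain g = 0.28854.
A = 1/(1 − 0.28854) = 1.406.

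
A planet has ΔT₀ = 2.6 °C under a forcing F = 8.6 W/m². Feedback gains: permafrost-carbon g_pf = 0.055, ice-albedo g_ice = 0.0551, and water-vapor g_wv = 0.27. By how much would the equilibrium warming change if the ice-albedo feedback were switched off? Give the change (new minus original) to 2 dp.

Original: g = 0.3801, ΔT = 2.6/(1−0.3801) = 4.1942 °C.
Without ice-albedo: g' = 0.325, ΔT' = 2.6/(1−0.325) = 3.8519 °C.
Change = 3.8519 − 4.1942 = -0.34 °C.

-0.34 °C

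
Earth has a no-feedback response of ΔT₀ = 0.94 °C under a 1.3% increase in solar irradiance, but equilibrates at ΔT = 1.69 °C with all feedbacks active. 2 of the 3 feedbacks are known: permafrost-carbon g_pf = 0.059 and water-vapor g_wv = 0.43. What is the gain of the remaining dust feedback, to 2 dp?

Amplification A = ΔT/ΔT₀ = 1.69/0.94 = 1.798.
Total gain g = 1 − 1/A = 1 − 1/1.798 = 0.4438.
Known gains sum to 0.059 + 0.43 = 0.489.
g_dust = 0.4438 − 0.489 = -0.05.

-0.05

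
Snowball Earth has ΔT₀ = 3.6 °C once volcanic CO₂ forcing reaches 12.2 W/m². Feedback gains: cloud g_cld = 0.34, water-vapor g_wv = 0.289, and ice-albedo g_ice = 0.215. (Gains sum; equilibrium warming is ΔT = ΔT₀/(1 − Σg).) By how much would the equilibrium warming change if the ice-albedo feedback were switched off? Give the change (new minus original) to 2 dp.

-13.37 °C

Original: g = 0.844, ΔT = 3.6/(1−0.844) = 23.0769 °C.
Without ice-albedo: g' = 0.629, ΔT' = 3.6/(1−0.629) = 9.7035 °C.
Change = 9.7035 − 23.0769 = -13.37 °C.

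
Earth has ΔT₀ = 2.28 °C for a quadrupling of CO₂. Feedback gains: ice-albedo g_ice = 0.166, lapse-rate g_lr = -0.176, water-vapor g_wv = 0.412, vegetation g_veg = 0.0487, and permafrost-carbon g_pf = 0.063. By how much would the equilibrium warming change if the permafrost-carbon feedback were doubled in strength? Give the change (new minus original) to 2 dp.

0.70 °C

Original: g = 0.5137, ΔT = 2.28/(1−0.5137) = 4.6885 °C.
With doubled permafrost-carbon: g' = 0.5767, ΔT' = 2.28/(1−0.5767) = 5.3863 °C.
Change = 5.3863 − 4.6885 = 0.70 °C.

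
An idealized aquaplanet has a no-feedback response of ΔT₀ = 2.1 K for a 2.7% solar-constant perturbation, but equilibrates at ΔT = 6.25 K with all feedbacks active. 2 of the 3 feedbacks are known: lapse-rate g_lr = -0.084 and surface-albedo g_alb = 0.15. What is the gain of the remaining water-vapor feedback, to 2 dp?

Amplification A = ΔT/ΔT₀ = 6.25/2.1 = 2.976.
Total gain g = 1 − 1/A = 1 − 1/2.976 = 0.664.
Known gains sum to -0.084 + 0.15 = 0.066.
g_wv = 0.664 − 0.066 = 0.60.

0.60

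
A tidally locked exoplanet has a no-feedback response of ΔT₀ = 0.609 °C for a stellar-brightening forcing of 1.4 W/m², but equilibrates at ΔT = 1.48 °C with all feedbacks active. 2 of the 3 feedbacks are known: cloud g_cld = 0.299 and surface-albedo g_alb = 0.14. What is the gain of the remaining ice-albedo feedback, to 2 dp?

0.15

Amplification A = ΔT/ΔT₀ = 1.48/0.609 = 2.43.
Total gain g = 1 − 1/A = 1 − 1/2.43 = 0.5885.
Known gains sum to 0.299 + 0.14 = 0.439.
g_ice = 0.5885 − 0.439 = 0.15.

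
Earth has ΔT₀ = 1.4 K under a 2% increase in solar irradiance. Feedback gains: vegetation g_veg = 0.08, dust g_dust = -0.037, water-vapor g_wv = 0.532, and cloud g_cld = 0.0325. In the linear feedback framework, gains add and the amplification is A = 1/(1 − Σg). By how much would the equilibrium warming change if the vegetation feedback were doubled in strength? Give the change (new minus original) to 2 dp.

0.91 K

Original: g = 0.6075, ΔT = 1.4/(1−0.6075) = 3.5669 K.
With doubled vegetation: g' = 0.6875, ΔT' = 1.4/(1−0.6875) = 4.4800 K.
Change = 4.4800 − 3.5669 = 0.91 K.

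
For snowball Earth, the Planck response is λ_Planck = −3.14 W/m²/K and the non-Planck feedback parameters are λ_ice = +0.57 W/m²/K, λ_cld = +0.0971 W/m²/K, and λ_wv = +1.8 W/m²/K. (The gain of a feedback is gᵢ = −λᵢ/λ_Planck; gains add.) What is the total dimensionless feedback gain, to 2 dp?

0.79

Convert to gains: g_ice = 0.57/3.14 = 0.1815; g_cld = 0.0971/3.14 = 0.03092; g_wv = 1.8/3.14 = 0.5732.
Total gain g = 0.78562.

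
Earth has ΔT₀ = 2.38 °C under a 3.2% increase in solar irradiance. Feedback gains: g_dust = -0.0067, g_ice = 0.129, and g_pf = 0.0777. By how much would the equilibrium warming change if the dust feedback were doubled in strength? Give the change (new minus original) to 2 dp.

-0.02 °C

Original: g = 0.2, ΔT = 2.38/(1−0.2) = 2.9750 °C.
With doubled dust: g' = 0.1933, ΔT' = 2.38/(1−0.1933) = 2.9503 °C.
Change = 2.9503 − 2.9750 = -0.02 °C.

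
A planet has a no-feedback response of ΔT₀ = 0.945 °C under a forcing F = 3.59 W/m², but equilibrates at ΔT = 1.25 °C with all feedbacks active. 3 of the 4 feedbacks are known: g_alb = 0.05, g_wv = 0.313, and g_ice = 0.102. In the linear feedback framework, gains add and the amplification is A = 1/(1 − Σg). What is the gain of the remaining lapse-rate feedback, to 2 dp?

Amplification A = ΔT/ΔT₀ = 1.25/0.945 = 1.323.
Total gain g = 1 − 1/A = 1 − 1/1.323 = 0.2441.
Known gains sum to 0.05 + 0.313 + 0.102 = 0.465.
g_lr = 0.2441 − 0.465 = -0.22.

-0.22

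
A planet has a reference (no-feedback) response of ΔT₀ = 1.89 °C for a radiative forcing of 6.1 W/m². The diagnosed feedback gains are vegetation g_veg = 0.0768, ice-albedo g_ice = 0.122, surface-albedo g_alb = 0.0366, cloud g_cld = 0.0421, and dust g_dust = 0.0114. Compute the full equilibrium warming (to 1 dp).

2.7 °C

Total gain g = 0.0768 + 0.122 + 0.0366 + 0.0421 + 0.0114 = 0.2889.
Amplification A = 1/(1 − 0.2889) = 1.406.
ΔT = 1.89 × 1.406 = 2.7 °C.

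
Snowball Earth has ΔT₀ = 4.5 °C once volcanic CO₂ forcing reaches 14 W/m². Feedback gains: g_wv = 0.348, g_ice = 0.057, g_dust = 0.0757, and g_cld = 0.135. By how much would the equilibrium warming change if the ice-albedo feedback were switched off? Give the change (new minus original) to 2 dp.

-1.51 °C

Original: g = 0.6157, ΔT = 4.5/(1−0.6157) = 11.7096 °C.
Without ice-albedo: g' = 0.5587, ΔT' = 4.5/(1−0.5587) = 10.1971 °C.
Change = 10.1971 − 11.7096 = -1.51 °C.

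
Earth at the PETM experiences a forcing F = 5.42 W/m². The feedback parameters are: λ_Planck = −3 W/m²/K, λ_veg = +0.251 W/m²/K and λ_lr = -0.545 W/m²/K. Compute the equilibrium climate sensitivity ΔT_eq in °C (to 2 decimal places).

1.65 °C

Net feedback parameter λ = (−3) + (+0.251) + (-0.545) = -3.294 W/m²/K.
ΔT = −F/λ = −5.42/(-3.294) = 1.65 °C.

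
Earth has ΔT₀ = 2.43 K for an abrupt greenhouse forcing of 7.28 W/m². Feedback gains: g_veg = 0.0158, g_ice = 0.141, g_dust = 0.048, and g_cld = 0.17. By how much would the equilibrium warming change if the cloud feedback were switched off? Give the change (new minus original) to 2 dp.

-0.83 K

Original: g = 0.3748, ΔT = 2.43/(1−0.3748) = 3.8868 K.
Without cloud: g' = 0.2048, ΔT' = 2.43/(1−0.2048) = 3.0558 K.
Change = 3.0558 − 3.8868 = -0.83 K.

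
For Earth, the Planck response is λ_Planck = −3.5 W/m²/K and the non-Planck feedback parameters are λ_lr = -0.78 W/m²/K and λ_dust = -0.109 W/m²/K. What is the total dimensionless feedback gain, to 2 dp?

Convert to gains: g_lr = -0.78/3.5 = -0.2229; g_dust = -0.109/3.5 = -0.03114.
Total gain g = -0.25404.

-0.25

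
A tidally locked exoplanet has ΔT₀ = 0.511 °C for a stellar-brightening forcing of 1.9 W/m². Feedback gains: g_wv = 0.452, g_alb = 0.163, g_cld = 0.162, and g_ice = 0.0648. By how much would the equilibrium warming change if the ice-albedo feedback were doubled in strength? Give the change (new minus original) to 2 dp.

2.24 °C

Original: g = 0.8418, ΔT = 0.511/(1−0.8418) = 3.2301 °C.
With doubled ice-albedo: g' = 0.9066, ΔT' = 0.511/(1−0.9066) = 5.4711 °C.
Change = 5.4711 − 3.2301 = 2.24 °C.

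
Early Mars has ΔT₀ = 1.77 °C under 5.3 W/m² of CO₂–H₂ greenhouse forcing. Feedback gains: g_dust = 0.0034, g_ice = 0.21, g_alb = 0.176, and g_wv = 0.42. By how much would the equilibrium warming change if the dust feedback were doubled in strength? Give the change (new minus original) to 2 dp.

Original: g = 0.8094, ΔT = 1.77/(1−0.8094) = 9.2865 °C.
With doubled dust: g' = 0.8128, ΔT' = 1.77/(1−0.8128) = 9.4551 °C.
Change = 9.4551 − 9.2865 = 0.17 °C.

0.17 °C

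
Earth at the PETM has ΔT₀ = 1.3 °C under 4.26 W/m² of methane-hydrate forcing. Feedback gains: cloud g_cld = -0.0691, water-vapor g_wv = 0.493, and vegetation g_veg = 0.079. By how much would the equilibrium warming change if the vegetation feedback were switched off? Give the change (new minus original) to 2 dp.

Original: g = 0.5029, ΔT = 1.3/(1−0.5029) = 2.6152 °C.
Without vegetation: g' = 0.4239, ΔT' = 1.3/(1−0.4239) = 2.2566 °C.
Change = 2.2566 − 2.6152 = -0.36 °C.

-0.36 °C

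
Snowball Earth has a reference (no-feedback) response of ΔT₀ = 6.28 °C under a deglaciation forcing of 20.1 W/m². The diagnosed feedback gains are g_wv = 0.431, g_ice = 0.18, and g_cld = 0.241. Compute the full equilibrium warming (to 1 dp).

42.4 °C

Total gain g = 0.431 + 0.18 + 0.241 = 0.852.
Amplification A = 1/(1 − 0.852) = 6.757.
ΔT = 6.28 × 6.757 = 42.4 °C.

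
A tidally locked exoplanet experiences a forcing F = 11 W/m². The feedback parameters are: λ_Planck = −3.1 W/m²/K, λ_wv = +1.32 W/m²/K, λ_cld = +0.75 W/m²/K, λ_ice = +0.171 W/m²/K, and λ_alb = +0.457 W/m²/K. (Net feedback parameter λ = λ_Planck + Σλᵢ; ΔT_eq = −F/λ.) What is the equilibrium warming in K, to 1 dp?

Net feedback parameter λ = (−3.1) + (+1.32) + (+0.75) + (+0.171) + (+0.457) = -0.402 W/m²/K.
ΔT = −F/λ = −11/(-0.402) = 27.4 K.

27.4 K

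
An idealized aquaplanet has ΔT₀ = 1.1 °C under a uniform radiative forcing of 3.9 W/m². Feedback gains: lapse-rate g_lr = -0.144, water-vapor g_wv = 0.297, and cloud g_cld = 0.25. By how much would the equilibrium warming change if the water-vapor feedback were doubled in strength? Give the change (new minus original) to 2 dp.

Original: g = 0.403, ΔT = 1.1/(1−0.403) = 1.8425 °C.
With doubled water-vapor: g' = 0.7, ΔT' = 1.1/(1−0.7) = 3.6667 °C.
Change = 3.6667 − 1.8425 = 1.82 °C.

1.82 °C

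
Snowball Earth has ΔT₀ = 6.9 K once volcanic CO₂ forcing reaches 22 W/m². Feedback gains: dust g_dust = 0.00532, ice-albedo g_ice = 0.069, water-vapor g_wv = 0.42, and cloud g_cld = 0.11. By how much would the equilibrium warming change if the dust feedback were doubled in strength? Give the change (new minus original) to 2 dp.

Original: g = 0.60432, ΔT = 6.9/(1−0.60432) = 17.4383 K.
With doubled dust: g' = 0.60964, ΔT' = 6.9/(1−0.60964) = 17.6760 K.
Change = 17.6760 − 17.4383 = 0.24 K.

0.24 K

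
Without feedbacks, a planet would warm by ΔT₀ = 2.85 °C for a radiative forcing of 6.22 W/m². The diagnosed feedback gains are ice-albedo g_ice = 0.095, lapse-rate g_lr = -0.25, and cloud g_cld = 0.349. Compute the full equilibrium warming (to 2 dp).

Total gain g = 0.095 − 0.25 + 0.349 = 0.194.
Amplification A = 1/(1 − 0.194) = 1.241.
ΔT = 2.85 × 1.241 = 3.54 °C.

3.54 °C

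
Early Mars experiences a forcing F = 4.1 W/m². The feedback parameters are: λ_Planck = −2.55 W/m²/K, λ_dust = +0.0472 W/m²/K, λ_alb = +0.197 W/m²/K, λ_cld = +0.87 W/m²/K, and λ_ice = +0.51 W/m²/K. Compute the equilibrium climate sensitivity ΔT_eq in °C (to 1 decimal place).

4.4 °C

Net feedback parameter λ = (−2.55) + (+0.0472) + (+0.197) + (+0.87) + (+0.51) = -0.9258 W/m²/K.
ΔT = −F/λ = −4.1/(-0.9258) = 4.4 °C.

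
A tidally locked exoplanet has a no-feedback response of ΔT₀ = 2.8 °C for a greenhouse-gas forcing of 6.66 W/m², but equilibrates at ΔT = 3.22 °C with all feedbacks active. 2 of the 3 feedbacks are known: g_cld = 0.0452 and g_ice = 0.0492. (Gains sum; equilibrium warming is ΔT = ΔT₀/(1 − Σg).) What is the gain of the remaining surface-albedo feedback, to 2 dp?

0.04

Amplification A = ΔT/ΔT₀ = 3.22/2.8 = 1.15.
Total gain g = 1 − 1/A = 1 − 1/1.15 = 0.1304.
Known gains sum to 0.0452 + 0.0492 = 0.0944.
g_alb = 0.1304 − 0.0944 = 0.04.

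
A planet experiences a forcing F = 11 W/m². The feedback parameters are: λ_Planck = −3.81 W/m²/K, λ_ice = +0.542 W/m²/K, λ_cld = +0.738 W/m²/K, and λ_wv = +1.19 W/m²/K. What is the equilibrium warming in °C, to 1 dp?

8.2 °C

Net feedback parameter λ = (−3.81) + (+0.542) + (+0.738) + (+1.19) = -1.34 W/m²/K.
ΔT = −F/λ = −11/(-1.34) = 8.2 °C.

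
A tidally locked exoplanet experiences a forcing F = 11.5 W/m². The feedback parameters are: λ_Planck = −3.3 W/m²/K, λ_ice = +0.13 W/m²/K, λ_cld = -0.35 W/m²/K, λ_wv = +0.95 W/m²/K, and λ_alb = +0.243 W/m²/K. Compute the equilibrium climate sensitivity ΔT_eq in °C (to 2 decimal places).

Net feedback parameter λ = (−3.3) + (+0.13) + (-0.35) + (+0.95) + (+0.243) = -2.327 W/m²/K.
ΔT = −F/λ = −11.5/(-2.327) = 4.94 °C.

4.94 °C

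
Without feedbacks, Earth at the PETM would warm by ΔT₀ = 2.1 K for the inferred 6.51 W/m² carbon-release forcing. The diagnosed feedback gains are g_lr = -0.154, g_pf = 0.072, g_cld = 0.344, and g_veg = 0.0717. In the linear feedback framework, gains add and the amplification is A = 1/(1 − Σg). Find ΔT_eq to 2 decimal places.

Total gain g = -0.154 + 0.072 + 0.344 + 0.0717 = 0.3337.
Amplification A = 1/(1 − 0.3337) = 1.501.
ΔT = 2.1 × 1.501 = 3.15 K.

3.15 K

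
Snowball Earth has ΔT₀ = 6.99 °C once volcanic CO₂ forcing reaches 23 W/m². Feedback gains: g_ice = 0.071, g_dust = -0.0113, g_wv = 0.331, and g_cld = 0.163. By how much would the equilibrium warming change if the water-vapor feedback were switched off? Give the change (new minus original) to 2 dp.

-6.67 °C

Original: g = 0.5537, ΔT = 6.99/(1−0.5537) = 15.6621 °C.
Without water-vapor: g' = 0.2227, ΔT' = 6.99/(1−0.2227) = 8.9927 °C.
Change = 8.9927 − 15.6621 = -6.67 °C.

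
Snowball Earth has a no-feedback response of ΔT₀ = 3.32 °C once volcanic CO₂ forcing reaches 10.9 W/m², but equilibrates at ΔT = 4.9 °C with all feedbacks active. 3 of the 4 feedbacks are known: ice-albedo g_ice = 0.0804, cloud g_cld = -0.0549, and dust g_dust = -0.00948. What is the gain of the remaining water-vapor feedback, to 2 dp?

Amplification A = ΔT/ΔT₀ = 4.9/3.32 = 1.476.
Total gain g = 1 − 1/A = 1 − 1/1.476 = 0.3225.
Known gains sum to 0.0804 − 0.0549 − 0.00948 = 0.01602.
g_wv = 0.3225 − 0.01602 = 0.31.

0.31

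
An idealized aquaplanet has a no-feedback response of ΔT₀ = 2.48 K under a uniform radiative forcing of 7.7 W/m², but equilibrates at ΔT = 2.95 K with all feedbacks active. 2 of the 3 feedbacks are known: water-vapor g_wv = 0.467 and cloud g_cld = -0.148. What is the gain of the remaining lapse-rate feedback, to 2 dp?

Amplification A = ΔT/ΔT₀ = 2.95/2.48 = 1.19.
Total gain g = 1 − 1/A = 1 − 1/1.19 = 0.1597.
Known gains sum to 0.467 − 0.148 = 0.319.
g_lr = 0.1597 − 0.319 = -0.16.

-0.16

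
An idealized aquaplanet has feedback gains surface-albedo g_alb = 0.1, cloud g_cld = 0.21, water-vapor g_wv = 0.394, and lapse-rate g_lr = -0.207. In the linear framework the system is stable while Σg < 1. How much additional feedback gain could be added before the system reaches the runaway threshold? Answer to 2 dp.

Current total gain = 0.1 + 0.21 + 0.394 − 0.207 = 0.497.
Margin to runaway = 1 − 0.497 = 0.50.

0.50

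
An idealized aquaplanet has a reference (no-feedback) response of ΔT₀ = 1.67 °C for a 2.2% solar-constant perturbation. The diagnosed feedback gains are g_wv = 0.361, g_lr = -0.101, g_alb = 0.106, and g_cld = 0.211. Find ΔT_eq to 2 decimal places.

Total gain g = 0.361 − 0.101 + 0.106 + 0.211 = 0.577.
Amplification A = 1/(1 − 0.577) = 2.364.
ΔT = 1.67 × 2.364 = 3.95 °C.

3.95 °C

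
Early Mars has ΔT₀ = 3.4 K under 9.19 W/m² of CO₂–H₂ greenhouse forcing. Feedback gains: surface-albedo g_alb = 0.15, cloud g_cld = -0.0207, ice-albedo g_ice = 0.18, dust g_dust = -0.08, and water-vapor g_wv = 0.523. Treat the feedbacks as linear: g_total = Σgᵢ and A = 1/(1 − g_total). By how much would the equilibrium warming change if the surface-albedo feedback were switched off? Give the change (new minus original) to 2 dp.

Original: g = 0.7523, ΔT = 3.4/(1−0.7523) = 13.7263 K.
Without surface-albedo: g' = 0.6023, ΔT' = 3.4/(1−0.6023) = 8.5492 K.
Change = 8.5492 − 13.7263 = -5.18 K.

-5.18 K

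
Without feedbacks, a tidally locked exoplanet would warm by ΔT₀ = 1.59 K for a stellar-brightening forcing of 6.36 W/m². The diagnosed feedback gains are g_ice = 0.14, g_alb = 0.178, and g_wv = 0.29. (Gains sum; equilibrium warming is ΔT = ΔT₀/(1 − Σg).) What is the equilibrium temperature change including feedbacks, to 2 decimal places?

Total gain g = 0.14 + 0.178 + 0.29 = 0.608.
Amplification A = 1/(1 − 0.608) = 2.551.
ΔT = 1.59 × 2.551 = 4.06 K.

4.06 K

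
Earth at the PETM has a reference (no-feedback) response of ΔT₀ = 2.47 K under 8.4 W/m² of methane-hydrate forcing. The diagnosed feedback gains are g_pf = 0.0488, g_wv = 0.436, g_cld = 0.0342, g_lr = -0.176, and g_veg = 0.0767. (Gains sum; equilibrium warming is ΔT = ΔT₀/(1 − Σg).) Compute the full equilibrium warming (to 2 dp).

4.26 K

Total gain g = 0.0488 + 0.436 + 0.0342 − 0.176 + 0.0767 = 0.4197.
Amplification A = 1/(1 − 0.4197) = 1.723.
ΔT = 2.47 × 1.723 = 4.26 K.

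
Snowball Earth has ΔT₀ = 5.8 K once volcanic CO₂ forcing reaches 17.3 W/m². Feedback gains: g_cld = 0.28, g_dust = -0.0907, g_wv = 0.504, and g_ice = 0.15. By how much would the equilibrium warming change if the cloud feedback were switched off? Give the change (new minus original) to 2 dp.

-23.73 K

Original: g = 0.8433, ΔT = 5.8/(1−0.8433) = 37.0134 K.
Without cloud: g' = 0.5633, ΔT' = 5.8/(1−0.5633) = 13.2814 K.
Change = 13.2814 − 37.0134 = -23.73 K.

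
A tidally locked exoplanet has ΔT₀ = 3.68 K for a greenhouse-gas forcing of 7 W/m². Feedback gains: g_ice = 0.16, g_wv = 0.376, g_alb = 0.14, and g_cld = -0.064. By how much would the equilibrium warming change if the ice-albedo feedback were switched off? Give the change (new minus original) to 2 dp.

-2.77 K

Original: g = 0.612, ΔT = 3.68/(1−0.612) = 9.4845 K.
Without ice-albedo: g' = 0.452, ΔT' = 3.68/(1−0.452) = 6.7153 K.
Change = 6.7153 − 9.4845 = -2.77 K.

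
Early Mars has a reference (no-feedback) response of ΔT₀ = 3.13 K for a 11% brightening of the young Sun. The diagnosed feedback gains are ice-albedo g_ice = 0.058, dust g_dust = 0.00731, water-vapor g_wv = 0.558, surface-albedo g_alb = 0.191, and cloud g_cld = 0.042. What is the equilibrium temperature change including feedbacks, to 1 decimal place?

21.8 K

Total gain g = 0.058 + 0.00731 + 0.558 + 0.191 + 0.042 = 0.85631.
Amplification A = 1/(1 − 0.85631) = 6.959.
ΔT = 3.13 × 6.959 = 21.8 K.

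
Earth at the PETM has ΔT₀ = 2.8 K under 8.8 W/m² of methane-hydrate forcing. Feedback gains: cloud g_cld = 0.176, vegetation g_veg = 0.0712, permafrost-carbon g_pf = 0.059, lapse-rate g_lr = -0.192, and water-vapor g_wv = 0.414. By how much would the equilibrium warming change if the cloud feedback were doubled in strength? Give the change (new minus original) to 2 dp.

Original: g = 0.5282, ΔT = 2.8/(1−0.5282) = 5.9347 K.
With doubled cloud: g' = 0.7042, ΔT' = 2.8/(1−0.7042) = 9.4659 K.
Change = 9.4659 − 5.9347 = 3.53 K.

3.53 K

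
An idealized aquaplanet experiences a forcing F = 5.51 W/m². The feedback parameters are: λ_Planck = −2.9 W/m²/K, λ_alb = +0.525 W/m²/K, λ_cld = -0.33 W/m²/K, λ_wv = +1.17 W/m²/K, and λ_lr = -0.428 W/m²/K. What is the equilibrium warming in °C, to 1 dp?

Net feedback parameter λ = (−2.9) + (+0.525) + (-0.33) + (+1.17) + (-0.428) = -1.963 W/m²/K.
ΔT = −F/λ = −5.51/(-1.963) = 2.8 °C.

2.8 °C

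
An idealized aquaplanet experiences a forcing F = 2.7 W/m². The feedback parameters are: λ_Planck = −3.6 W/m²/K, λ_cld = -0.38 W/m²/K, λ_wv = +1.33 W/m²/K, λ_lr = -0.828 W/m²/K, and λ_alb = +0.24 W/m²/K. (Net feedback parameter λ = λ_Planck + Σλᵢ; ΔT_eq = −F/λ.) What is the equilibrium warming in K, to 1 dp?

0.8 K

Net feedback parameter λ = (−3.6) + (-0.38) + (+1.33) + (-0.828) + (+0.24) = -3.238 W/m²/K.
ΔT = −F/λ = −2.7/(-3.238) = 0.8 K.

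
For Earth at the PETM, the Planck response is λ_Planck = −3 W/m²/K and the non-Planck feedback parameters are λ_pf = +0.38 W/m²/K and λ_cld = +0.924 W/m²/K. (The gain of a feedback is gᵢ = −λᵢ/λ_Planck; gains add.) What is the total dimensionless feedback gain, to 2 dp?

0.43

Convert to gains: g_pf = 0.38/3 = 0.1267; g_cld = 0.924/3 = 0.308.
Total gain g = 0.4347.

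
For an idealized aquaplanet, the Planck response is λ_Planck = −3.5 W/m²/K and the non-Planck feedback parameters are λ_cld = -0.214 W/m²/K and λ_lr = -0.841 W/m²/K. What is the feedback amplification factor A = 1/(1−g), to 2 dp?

0.77

Convert to gains: g_cld = -0.214/3.5 = -0.06114; g_lr = -0.841/3.5 = -0.2403.
Total gain g = -0.30144.
A = 1/(1 + 0.30144) = 0.77.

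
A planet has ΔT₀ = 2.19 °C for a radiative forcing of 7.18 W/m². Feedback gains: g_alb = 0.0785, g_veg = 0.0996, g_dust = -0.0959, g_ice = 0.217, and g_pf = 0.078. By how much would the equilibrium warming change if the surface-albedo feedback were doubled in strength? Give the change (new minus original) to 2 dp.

Original: g = 0.3772, ΔT = 2.19/(1−0.3772) = 3.5164 °C.
With doubled surface-albedo: g' = 0.4557, ΔT' = 2.19/(1−0.4557) = 4.0235 °C.
Change = 4.0235 − 3.5164 = 0.51 °C.

0.51 °C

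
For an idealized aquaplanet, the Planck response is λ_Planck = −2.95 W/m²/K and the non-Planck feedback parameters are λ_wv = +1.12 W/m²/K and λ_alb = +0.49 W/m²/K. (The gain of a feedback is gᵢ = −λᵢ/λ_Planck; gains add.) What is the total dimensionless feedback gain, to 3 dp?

0.546

Convert to gains: g_wv = 1.12/2.95 = 0.3797; g_alb = 0.49/2.95 = 0.1661.
Total gain g = 0.5458.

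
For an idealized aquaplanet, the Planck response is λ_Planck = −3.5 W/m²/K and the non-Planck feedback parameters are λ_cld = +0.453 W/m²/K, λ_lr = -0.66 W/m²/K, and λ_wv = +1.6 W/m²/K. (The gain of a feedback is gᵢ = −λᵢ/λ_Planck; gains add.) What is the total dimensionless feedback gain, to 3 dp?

Convert to gains: g_cld = 0.453/3.5 = 0.1294; g_lr = -0.66/3.5 = -0.1886; g_wv = 1.6/3.5 = 0.4571.
Total gain g = 0.3979.

0.398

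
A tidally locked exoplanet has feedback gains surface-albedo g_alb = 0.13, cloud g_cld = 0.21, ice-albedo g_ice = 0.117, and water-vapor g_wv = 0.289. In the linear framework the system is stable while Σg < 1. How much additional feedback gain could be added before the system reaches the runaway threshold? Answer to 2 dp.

0.25

Current total gain = 0.13 + 0.21 + 0.117 + 0.289 = 0.746.
Margin to runaway = 1 − 0.746 = 0.25.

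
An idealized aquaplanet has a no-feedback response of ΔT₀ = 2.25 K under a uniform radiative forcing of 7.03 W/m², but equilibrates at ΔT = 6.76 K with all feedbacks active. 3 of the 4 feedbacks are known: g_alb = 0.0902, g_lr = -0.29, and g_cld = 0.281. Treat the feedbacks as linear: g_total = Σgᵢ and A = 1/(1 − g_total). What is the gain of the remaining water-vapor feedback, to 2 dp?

0.59

Amplification A = ΔT/ΔT₀ = 6.76/2.25 = 3.004.
Total gain g = 1 − 1/A = 1 − 1/3.004 = 0.6671.
Known gains sum to 0.0902 − 0.29 + 0.281 = 0.0812.
g_wv = 0.6671 − 0.0812 = 0.59.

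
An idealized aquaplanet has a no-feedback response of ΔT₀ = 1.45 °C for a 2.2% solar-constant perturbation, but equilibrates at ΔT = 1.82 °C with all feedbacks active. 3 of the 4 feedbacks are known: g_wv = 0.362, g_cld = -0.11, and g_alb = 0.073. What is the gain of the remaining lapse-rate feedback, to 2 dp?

-0.12

Amplification A = ΔT/ΔT₀ = 1.82/1.45 = 1.255.
Total gain g = 1 − 1/A = 1 − 1/1.255 = 0.2032.
Known gains sum to 0.362 − 0.11 + 0.073 = 0.325.
g_lr = 0.2032 − 0.325 = -0.12.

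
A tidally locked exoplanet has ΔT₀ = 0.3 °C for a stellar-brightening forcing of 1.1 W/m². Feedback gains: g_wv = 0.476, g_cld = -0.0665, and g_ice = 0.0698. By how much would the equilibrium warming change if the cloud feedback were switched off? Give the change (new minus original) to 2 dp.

0.08 °C

Original: g = 0.4793, ΔT = 0.3/(1−0.4793) = 0.5761 °C.
Without cloud: g' = 0.5458, ΔT' = 0.3/(1−0.5458) = 0.6605 °C.
Change = 0.6605 − 0.5761 = 0.08 °C.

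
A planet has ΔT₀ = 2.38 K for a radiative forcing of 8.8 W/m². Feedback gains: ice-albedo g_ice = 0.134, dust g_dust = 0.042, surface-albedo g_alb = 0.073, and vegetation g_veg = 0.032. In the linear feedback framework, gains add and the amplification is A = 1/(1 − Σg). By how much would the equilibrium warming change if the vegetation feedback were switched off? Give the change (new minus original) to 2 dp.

-0.14 K

Original: g = 0.281, ΔT = 2.38/(1−0.281) = 3.3102 K.
Without vegetation: g' = 0.249, ΔT' = 2.38/(1−0.249) = 3.1691 K.
Change = 3.1691 − 3.3102 = -0.14 K.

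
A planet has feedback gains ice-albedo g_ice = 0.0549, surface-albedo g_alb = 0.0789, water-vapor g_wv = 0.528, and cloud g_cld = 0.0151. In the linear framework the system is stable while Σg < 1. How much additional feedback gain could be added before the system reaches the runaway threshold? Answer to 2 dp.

0.32

Current total gain = 0.0549 + 0.0789 + 0.528 + 0.0151 = 0.6769.
Margin to runaway = 1 − 0.6769 = 0.32.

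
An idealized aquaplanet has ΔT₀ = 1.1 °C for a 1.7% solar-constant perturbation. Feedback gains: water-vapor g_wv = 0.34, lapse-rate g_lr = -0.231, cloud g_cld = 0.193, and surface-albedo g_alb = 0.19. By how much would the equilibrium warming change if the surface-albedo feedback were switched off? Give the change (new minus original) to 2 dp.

-0.59 °C

Original: g = 0.492, ΔT = 1.1/(1−0.492) = 2.1654 °C.
Without surface-albedo: g' = 0.302, ΔT' = 1.1/(1−0.302) = 1.5759 °C.
Change = 1.5759 − 2.1654 = -0.59 °C.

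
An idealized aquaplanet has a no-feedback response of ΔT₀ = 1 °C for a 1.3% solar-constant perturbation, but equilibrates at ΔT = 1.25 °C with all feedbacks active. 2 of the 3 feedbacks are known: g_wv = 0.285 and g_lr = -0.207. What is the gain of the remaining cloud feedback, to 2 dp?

0.12

Amplification A = ΔT/ΔT₀ = 1.25/1 = 1.25.
Total gain g = 1 − 1/A = 1 − 1/1.25 = 0.2.
Known gains sum to 0.285 − 0.207 = 0.078.
g_cld = 0.2 − 0.078 = 0.12.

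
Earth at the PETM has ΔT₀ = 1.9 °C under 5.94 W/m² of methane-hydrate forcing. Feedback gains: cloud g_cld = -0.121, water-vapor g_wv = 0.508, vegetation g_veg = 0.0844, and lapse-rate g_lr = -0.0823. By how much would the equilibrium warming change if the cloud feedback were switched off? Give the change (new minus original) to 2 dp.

0.77 °C

Original: g = 0.3891, ΔT = 1.9/(1−0.3891) = 3.1102 °C.
Without cloud: g' = 0.5101, ΔT' = 1.9/(1−0.5101) = 3.8783 °C.
Change = 3.8783 − 3.1102 = 0.77 °C.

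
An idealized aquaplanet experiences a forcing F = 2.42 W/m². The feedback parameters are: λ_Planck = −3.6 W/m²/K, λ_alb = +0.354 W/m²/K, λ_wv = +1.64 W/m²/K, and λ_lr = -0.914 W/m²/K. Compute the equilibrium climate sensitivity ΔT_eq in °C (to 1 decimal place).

1.0 °C

Net feedback parameter λ = (−3.6) + (+0.354) + (+1.64) + (-0.914) = -2.52 W/m²/K.
ΔT = −F/λ = −2.42/(-2.52) = 1.0 °C.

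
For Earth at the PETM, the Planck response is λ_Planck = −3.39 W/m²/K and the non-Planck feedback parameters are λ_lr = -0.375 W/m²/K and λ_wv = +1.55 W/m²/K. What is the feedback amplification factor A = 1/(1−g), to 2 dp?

1.53

Convert to gains: g_lr = -0.375/3.39 = -0.1106; g_wv = 1.55/3.39 = 0.4572.
Total gain g = 0.3466.
A = 1/(1 − 0.3466) = 1.53.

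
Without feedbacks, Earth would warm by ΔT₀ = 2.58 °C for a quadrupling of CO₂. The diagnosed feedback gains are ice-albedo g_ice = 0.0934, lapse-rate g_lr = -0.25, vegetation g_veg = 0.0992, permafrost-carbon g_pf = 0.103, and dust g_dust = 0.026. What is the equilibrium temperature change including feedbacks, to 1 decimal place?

2.8 °C

Total gain g = 0.0934 − 0.25 + 0.0992 + 0.103 + 0.026 = 0.0716.
Amplification A = 1/(1 − 0.0716) = 1.077.
ΔT = 2.58 × 1.077 = 2.8 °C.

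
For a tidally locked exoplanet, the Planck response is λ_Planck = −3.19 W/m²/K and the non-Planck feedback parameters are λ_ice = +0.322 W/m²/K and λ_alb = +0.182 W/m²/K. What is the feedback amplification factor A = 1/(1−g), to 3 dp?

1.188

Convert to gains: g_ice = 0.322/3.19 = 0.1009; g_alb = 0.182/3.19 = 0.05705.
Total gain g = 0.15795.
A = 1/(1 − 0.15795) = 1.188.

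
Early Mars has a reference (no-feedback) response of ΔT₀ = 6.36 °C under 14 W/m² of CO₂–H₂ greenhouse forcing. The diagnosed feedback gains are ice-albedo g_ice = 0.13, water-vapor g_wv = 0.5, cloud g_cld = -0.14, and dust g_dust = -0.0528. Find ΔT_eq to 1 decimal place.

Total gain g = 0.13 + 0.5 − 0.14 − 0.0528 = 0.4372.
Amplification A = 1/(1 − 0.4372) = 1.777.
ΔT = 6.36 × 1.777 = 11.3 °C.

11.3 °C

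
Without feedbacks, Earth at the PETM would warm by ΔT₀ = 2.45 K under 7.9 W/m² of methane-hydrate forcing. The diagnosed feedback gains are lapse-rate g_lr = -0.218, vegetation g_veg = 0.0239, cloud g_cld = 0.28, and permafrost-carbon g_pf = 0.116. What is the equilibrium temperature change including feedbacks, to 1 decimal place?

3.1 K

Total gain g = -0.218 + 0.0239 + 0.28 + 0.116 = 0.2019.
Amplification A = 1/(1 − 0.2019) = 1.253.
ΔT = 2.45 × 1.253 = 3.1 K.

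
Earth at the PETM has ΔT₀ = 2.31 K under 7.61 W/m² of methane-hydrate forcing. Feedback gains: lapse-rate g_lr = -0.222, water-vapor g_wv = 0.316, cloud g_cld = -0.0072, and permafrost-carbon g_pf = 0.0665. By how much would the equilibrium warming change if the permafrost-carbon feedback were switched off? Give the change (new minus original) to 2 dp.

Original: g = 0.1533, ΔT = 2.31/(1−0.1533) = 2.7282 K.
Without permafrost-carbon: g' = 0.0868, ΔT' = 2.31/(1−0.0868) = 2.5296 K.
Change = 2.5296 − 2.7282 = -0.20 K.

-0.20 K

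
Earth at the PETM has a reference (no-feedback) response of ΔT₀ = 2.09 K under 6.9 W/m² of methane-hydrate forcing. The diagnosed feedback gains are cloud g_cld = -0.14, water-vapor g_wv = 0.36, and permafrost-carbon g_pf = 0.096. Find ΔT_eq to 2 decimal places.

Total gain g = -0.14 + 0.36 + 0.096 = 0.316.
Amplification A = 1/(1 − 0.316) = 1.462.
ΔT = 2.09 × 1.462 = 3.06 K.

3.06 K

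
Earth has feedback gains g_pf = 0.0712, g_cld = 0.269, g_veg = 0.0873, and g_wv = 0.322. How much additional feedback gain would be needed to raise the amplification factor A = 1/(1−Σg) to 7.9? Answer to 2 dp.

0.12

Current total gain = 0.7495.
Target gain for A = 7.9: g* = 1 − 1/7.9 = 0.8734.
Additional gain needed = 0.8734 − 0.7495 = 0.12.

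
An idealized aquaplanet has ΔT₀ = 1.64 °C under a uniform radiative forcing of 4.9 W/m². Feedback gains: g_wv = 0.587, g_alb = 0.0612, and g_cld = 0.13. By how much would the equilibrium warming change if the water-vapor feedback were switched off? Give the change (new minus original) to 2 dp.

-5.37 °C

Original: g = 0.7782, ΔT = 1.64/(1−0.7782) = 7.3940 °C.
Without water-vapor: g' = 0.1912, ΔT' = 1.64/(1−0.1912) = 2.0277 °C.
Change = 2.0277 − 7.3940 = -5.37 °C.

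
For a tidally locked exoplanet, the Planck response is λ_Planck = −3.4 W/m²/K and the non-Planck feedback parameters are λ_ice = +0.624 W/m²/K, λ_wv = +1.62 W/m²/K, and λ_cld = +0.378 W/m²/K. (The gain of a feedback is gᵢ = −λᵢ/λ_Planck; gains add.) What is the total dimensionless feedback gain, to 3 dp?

Convert to gains: g_ice = 0.624/3.4 = 0.1835; g_wv = 1.62/3.4 = 0.4765; g_cld = 0.378/3.4 = 0.1112.
Total gain g = 0.7712.

0.771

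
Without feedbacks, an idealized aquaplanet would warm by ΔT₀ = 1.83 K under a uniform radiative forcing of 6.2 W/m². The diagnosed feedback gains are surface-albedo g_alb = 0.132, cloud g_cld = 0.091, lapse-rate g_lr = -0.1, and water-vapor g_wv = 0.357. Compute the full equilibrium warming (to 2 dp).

Total gain g = 0.132 + 0.091 − 0.1 + 0.357 = 0.48.
Amplification A = 1/(1 − 0.48) = 1.923.
ΔT = 1.83 × 1.923 = 3.52 K.

3.52 K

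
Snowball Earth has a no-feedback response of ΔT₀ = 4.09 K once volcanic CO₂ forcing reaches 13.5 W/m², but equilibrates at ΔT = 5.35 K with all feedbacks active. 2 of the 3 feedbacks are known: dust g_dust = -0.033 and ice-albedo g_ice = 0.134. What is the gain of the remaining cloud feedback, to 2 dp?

Amplification A = ΔT/ΔT₀ = 5.35/4.09 = 1.308.
Total gain g = 1 − 1/A = 1 − 1/1.308 = 0.2355.
Known gains sum to -0.033 + 0.134 = 0.101.
g_cld = 0.2355 − 0.101 = 0.13.

0.13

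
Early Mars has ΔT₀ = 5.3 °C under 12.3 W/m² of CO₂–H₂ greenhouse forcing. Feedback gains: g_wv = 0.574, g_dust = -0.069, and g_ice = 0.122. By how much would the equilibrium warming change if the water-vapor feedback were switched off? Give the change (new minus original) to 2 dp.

-8.61 °C

Original: g = 0.627, ΔT = 5.3/(1−0.627) = 14.2091 °C.
Without water-vapor: g' = 0.053, ΔT' = 5.3/(1−0.053) = 5.5966 °C.
Change = 5.5966 − 14.2091 = -8.61 °C.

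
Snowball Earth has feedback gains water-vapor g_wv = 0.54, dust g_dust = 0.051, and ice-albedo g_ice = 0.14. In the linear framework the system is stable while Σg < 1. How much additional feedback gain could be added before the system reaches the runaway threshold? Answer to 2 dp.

0.27

Current total gain = 0.54 + 0.051 + 0.14 = 0.731.
Margin to runaway = 1 − 0.731 = 0.27.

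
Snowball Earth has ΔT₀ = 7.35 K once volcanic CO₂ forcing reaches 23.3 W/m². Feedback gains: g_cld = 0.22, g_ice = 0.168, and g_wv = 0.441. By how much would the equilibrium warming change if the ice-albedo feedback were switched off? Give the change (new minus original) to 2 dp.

Original: g = 0.829, ΔT = 7.35/(1−0.829) = 42.9825 K.
Without ice-albedo: g' = 0.661, ΔT' = 7.35/(1−0.661) = 21.6814 K.
Change = 21.6814 − 42.9825 = -21.30 K.

-21.30 K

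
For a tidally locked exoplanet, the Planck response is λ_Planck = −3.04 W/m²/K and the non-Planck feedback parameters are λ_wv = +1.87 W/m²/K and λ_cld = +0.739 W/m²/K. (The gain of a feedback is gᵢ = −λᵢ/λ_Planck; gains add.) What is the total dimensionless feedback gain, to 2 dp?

Convert to gains: g_wv = 1.87/3.04 = 0.6151; g_cld = 0.739/3.04 = 0.2431.
Total gain g = 0.8582.

0.86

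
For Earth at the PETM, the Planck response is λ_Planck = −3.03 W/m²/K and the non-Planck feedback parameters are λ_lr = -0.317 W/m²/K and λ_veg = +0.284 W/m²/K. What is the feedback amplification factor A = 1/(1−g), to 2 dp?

0.99

Convert to gains: g_lr = -0.317/3.03 = -0.1046; g_veg = 0.284/3.03 = 0.09373.
Total gain g = -0.01087.
A = 1/(1 + 0.01087) = 0.99.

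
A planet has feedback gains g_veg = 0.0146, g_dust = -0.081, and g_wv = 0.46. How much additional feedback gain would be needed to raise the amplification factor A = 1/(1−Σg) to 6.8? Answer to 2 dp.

0.46

Current total gain = 0.3936.
Target gain for A = 6.8: g* = 1 − 1/6.8 = 0.8529.
Additional gain needed = 0.8529 − 0.3936 = 0.46.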